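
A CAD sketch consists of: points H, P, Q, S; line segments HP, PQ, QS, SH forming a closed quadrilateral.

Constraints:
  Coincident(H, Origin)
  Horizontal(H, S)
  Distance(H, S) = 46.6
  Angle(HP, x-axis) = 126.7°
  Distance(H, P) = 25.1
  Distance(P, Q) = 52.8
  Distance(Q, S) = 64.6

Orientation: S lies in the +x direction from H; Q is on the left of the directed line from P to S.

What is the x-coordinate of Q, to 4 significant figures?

20.59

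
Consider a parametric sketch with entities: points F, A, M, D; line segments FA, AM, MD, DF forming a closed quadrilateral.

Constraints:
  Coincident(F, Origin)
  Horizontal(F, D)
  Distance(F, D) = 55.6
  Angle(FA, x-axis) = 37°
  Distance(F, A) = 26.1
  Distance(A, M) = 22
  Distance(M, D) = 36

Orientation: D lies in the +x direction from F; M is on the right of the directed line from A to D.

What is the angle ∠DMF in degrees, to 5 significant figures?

152.64°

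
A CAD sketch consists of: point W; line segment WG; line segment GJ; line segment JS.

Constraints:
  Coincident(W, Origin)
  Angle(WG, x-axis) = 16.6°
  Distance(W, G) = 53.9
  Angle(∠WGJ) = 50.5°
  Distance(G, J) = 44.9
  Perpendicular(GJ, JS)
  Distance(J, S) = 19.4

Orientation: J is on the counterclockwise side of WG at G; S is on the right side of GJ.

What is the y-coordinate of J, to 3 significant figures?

40.4

W is at the origin; WG runs at 16.6° with length 53.9, so G = 53.9·(cos 16.6°, sin 16.6°) = (51.7, 15.4). ∠WGJ = 50.5°, so GJ runs at 16.6° + (180° − 50.5°) = 146° from the x-axis; with |GJ| = 44.9, J = G + 44.9·(cos 146°, sin 146°) = (14.4, 40.4). So J.y = 40.4.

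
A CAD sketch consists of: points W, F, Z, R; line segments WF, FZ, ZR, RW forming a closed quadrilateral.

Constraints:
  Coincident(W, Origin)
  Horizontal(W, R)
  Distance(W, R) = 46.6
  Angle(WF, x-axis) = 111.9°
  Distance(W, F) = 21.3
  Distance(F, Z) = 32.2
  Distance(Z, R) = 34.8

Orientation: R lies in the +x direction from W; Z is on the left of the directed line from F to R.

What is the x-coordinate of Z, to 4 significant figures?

23.62

Checks: |FZ| = 32.20 ✓; |ZR| = 34.80 ✓.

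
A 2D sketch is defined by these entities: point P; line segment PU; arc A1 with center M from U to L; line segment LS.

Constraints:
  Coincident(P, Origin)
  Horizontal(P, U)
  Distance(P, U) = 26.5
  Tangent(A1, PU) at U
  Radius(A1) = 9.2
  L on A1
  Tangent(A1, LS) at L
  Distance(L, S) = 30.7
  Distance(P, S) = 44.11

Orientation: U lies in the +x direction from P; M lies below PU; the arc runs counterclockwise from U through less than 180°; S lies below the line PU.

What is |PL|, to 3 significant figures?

19.7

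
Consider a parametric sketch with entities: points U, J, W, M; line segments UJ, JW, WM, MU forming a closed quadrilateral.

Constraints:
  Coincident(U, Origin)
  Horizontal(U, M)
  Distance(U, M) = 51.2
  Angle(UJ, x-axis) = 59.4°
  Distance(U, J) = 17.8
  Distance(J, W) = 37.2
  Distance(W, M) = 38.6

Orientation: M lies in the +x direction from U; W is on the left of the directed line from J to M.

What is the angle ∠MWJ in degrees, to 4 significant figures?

72.50°

Checks: |JW| = 37.20 ✓; |WM| = 38.60 ✓.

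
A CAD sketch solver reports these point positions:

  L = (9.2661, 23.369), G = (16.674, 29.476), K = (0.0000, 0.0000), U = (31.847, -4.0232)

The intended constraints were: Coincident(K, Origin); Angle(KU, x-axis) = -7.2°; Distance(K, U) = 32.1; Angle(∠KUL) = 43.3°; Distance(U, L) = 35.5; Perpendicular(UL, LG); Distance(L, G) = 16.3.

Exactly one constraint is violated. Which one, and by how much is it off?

Distance(L, G) = 16.3 — off by 6.70.

K = (0.00, 0.00) ✓; KU at -7.200° ✓; |KU| = 32.10 ✓; ∠KUL = 43.30° ✓; |UL| = 35.50 ✓; ∠(UL, LG) = 90.00° ✓; |LG| = 9.601 ✗.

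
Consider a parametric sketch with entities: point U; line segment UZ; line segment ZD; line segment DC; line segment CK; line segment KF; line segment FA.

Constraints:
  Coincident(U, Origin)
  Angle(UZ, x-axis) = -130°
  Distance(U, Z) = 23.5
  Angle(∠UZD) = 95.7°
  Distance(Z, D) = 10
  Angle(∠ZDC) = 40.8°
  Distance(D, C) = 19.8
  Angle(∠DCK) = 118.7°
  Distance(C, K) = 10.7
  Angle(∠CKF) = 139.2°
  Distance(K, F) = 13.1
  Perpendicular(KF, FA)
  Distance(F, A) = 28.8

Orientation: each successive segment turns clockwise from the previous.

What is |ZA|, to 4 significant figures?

16.61

U is at the origin; UZ runs at -130.0° with length 23.5, so Z = (-15.11, -18.00). ∠UZD = 95.7° gives ZD at 145.7° from the x-axis; with |ZD| = 10.0, D = (-23.37, -12.37). ∠ZDC = 40.8° gives DC at 6.500° from the x-axis; with |DC| = 19.8, C = (-3.694, -10.13). ∠DCK = 118.7° gives CK at -54.80° from the x-axis; with |CK| = 10.7, K = (2.474, -18.87). ∠CKF = 139.2° gives KF at -95.60° from the x-axis; with |KF| = 13.1, F = (1.196, -31.91). KF is perpendicular to FA, so FA runs at 174.4°; with |FA| = 28.8, A = (-27.47, -29.10). Then |ZA| = |A − Z| = 16.61.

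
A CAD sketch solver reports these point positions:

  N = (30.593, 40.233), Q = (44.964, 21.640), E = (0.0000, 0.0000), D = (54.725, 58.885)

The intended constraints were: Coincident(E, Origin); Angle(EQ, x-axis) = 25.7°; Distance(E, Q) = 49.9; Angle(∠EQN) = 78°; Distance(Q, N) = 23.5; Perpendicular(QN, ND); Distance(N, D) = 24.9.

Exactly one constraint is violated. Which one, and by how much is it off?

Distance(N, D) = 24.9 — off by 5.60.

E = (0.00, 0.00) ✓; EQ at 25.70° ✓; |EQ| = 49.90 ✓; ∠EQN = 78.00° ✓; |QN| = 23.50 ✓; ∠(QN, ND) = 90.00° ✓; |ND| = 30.50 ✗.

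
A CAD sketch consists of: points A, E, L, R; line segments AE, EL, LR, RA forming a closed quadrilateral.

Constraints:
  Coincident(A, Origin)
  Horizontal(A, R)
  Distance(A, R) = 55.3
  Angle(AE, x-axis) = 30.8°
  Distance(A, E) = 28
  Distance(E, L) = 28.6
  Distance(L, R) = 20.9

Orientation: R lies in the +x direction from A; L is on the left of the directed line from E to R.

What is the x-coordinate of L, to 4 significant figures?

51.95

A is at the origin; AR is horizontal with |AR| = 55.3 and R in +x, so R = (55.3, 0). AE runs at 30.8° with |AE| = 28.0, so E = (24.05, 14.34). L is determined by |EL| = 28.6 and |LR| = 20.9 together: it lies at the intersection of circle(E, 28.6) and circle(R, 20.9). With |ER| = 34.38, the foot of the radical line on ER is 22.73 from E and the perpendicular offset is √(28.6² − 22.73²) = 17.35. Taking the left-of-ER solution: L = (51.95, 20.63).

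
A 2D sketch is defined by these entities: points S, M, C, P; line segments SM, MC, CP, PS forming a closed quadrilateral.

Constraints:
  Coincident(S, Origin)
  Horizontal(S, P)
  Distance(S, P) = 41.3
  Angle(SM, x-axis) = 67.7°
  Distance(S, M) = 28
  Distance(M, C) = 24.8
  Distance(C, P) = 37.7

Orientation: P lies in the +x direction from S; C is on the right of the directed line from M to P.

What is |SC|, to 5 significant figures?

4.2207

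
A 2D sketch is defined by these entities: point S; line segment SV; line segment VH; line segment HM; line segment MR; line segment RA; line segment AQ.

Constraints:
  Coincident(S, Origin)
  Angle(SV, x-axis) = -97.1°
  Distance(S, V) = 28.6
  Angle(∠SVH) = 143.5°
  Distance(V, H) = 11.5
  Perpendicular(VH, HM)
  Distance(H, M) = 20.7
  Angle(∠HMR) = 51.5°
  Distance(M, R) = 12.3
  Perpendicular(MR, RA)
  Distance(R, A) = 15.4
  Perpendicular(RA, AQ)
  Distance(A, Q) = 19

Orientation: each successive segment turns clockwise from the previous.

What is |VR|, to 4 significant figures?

13.18

S is at the origin; SV runs at -97.1° with length 28.6, so V = (-3.535, -28.38). ∠SVH = 143.5° gives VH at -133.6° from the x-axis; with |VH| = 11.5, H = (-11.47, -36.71). The perpendicularity gives HM at right angles to VH, so HM runs at 136.4°; with |HM| = 20.7, M = (-26.46, -22.43). ∠HMR = 51.5° gives MR at 7.900° from the x-axis; with |MR| = 12.3, R = (-14.27, -20.74). Then |VR| = |R − V| = 13.18.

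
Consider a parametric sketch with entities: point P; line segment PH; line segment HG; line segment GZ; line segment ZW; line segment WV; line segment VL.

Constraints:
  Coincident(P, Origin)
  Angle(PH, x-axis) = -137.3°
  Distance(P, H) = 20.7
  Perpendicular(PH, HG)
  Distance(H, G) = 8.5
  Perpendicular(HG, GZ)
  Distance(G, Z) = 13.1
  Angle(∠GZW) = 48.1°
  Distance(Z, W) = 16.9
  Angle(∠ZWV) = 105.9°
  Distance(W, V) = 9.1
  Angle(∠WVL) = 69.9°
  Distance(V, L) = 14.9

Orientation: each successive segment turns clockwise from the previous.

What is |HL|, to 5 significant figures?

11.136

P is at the origin; PH runs at -137.3° with length 20.7, so H = (-15.213, -14.038). The perpendicularity gives HG at right angles to PH, so HG runs at 132.70°; with |HG| = 8.5, G = (-20.977, -7.7911). The perpendicularity gives GZ at right angles to HG, so GZ runs at 42.700°; with |GZ| = 13.1, Z = (-11.350, 1.0928). ∠GZW = 48.1° gives ZW at -89.200° from the x-axis; with |ZW| = 16.9, W = (-11.114, -15.806). ∠ZWV = 105.9° gives WV at -163.30° from the x-axis; with |WV| = 9.1, V = (-19.830, -18.421). ∠WVL = 69.9° gives VL at 86.600° from the x-axis; with |VL| = 14.9, L = (-18.946, -3.5468). Then |HL| = |L − H| = 11.136.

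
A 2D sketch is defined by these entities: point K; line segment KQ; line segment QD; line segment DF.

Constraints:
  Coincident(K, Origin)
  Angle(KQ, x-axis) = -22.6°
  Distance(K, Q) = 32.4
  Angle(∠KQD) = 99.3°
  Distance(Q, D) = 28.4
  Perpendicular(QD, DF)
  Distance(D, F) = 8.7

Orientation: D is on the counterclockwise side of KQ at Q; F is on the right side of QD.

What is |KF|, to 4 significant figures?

52.78

K is at the origin; KQ runs at -22.6° with length 32.4, so Q = 32.4·(cos -22.6°, sin -22.6°) = (29.91, -12.45). ∠KQD = 99.3°, so QD runs at -22.6° + (180° − 99.3°) = 58.10° from the x-axis; with |QD| = 28.4, D = Q + 28.4·(cos 58.10°, sin 58.10°) = (44.92, 11.66). The perpendicularity gives DF at right angles to QD; with |DF| = 8.7 on the right of QD, F = D + 8.7·(0.8490, -0.5284) = (52.31, 7.062). Then |KF| = |F − K| = 52.78.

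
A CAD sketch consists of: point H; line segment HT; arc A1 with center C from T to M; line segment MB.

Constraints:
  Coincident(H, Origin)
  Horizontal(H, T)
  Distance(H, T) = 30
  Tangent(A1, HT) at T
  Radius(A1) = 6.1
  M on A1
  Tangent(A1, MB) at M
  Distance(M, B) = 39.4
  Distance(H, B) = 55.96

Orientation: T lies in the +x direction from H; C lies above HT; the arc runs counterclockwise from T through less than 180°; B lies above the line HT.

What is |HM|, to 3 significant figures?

36.7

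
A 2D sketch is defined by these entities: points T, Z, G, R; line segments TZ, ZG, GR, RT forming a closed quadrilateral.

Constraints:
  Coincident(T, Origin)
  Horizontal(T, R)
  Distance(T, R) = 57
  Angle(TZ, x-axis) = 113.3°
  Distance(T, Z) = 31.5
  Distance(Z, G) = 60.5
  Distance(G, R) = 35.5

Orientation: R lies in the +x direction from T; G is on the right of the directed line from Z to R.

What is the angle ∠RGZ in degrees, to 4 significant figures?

99.94°

Checks: |ZG| = 60.50 ✓; |GR| = 35.50 ✓.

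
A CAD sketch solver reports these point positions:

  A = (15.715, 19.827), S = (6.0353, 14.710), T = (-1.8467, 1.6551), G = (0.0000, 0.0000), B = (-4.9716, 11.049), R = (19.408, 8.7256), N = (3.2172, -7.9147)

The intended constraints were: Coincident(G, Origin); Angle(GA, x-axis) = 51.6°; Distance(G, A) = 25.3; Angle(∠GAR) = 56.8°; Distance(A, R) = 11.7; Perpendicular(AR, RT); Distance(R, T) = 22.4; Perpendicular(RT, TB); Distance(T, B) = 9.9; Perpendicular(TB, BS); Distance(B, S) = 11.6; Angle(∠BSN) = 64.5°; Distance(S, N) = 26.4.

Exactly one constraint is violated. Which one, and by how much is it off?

Distance(S, N) = 26.4 — off by 3.60.

G = (0.00, 0.00) ✓; GA at 51.60° ✓; |GA| = 25.30 ✓; ∠GAR = 56.80° ✓; |AR| = 11.70 ✓; ∠(AR, RT) = 90.00° ✓; |RT| = 22.40 ✓; ∠(RT, TB) = 90.00° ✓; |TB| = 9.900 ✓; ∠(TB, BS) = 90.00° ✓; |BS| = 11.60 ✓; ∠BSN = 64.50° ✓; |SN| = 22.80 ✗.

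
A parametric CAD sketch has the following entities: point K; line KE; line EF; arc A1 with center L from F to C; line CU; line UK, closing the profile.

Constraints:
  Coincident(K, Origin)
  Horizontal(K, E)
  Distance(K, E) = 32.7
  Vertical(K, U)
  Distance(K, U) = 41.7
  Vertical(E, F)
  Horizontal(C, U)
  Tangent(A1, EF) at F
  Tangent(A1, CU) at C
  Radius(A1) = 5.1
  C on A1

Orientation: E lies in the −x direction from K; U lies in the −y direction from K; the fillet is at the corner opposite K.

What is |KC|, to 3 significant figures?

50.0

K is at the origin; K and E share the same y with |KE| = 32.7 and E on the −x side, so E = (-32.7, 0.00). KU is vertical with |KU| = 41.7 and U on the −y side, so U = (0.00, -41.7). The virtual corner opposite K is at (-32.7, -41.7). A1 meets EF tangentially, so LF is at right angles to EF and since A1 is tangent to CU there, LC ⟂ CU, with radius 5.1, so the center L sits 5.1 in from both sides at L = (-27.6, -36.6). That places the tangent points at F = (-32.7, -36.6) on EF and C = (-27.6, -41.7) on CU. Then |KC| = |C − K| = 50.0.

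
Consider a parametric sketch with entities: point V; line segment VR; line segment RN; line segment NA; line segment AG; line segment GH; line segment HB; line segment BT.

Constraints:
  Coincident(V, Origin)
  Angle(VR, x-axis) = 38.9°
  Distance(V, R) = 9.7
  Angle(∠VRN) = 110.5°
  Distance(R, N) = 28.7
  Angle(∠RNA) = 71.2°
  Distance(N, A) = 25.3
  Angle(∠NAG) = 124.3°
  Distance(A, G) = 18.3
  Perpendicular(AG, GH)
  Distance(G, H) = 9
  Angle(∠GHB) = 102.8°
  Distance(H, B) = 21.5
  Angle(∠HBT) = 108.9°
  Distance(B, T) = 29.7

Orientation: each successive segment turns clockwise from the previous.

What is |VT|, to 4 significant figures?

49.35

V is at the origin; VR runs at 38.9° with length 9.7, so R = (7.549, 6.091). ∠VRN = 110.5° gives RN at -30.60° from the x-axis; with |RN| = 28.7, N = (32.25, -8.518). ∠RNA = 71.2° gives NA at -139.4° from the x-axis; with |NA| = 25.3, A = (13.04, -24.98). ∠NAG = 124.3° gives AG at 164.9° from the x-axis; with |AG| = 18.3, G = (-4.625, -20.22). AG ⟂ GH, so GH runs at 74.90°; with |GH| = 9.0, H = (-2.281, -11.53). ∠GHB = 102.8° gives HB at -2.300° from the x-axis; with |HB| = 21.5, B = (19.20, -12.39). ∠HBT = 108.9° gives BT at -73.40° from the x-axis; with |BT| = 29.7, T = (27.69, -40.85). Then |VT| = |T − V| = 49.35.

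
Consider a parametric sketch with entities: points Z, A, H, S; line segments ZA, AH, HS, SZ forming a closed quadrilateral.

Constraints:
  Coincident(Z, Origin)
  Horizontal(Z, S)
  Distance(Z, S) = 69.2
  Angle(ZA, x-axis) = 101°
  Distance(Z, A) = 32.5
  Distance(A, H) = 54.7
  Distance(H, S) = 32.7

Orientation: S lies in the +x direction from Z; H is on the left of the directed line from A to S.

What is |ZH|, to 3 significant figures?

54.1

Checks: Z.y = 0.00, S.y = 0.00 ✓; |AH| = 54.70 ✓; |HS| = 32.70 ✓.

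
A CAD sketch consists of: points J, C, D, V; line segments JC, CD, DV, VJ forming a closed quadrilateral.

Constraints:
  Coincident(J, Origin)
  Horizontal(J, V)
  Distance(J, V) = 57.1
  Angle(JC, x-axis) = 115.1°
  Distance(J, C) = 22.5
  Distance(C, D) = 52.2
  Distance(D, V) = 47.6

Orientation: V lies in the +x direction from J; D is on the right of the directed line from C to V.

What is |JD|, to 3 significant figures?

29.8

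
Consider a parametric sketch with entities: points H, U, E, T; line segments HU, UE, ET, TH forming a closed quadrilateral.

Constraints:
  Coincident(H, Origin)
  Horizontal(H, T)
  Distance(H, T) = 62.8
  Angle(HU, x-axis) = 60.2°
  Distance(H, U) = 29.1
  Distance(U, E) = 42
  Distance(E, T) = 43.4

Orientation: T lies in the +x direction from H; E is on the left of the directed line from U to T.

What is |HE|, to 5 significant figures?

67.676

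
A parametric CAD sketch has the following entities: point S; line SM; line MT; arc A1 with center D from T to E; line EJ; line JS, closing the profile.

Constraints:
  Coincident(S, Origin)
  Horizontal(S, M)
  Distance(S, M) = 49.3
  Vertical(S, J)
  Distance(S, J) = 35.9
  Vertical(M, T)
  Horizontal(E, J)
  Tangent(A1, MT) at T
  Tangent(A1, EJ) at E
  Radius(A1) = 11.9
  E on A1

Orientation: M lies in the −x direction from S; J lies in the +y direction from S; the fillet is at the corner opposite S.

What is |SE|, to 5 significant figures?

51.842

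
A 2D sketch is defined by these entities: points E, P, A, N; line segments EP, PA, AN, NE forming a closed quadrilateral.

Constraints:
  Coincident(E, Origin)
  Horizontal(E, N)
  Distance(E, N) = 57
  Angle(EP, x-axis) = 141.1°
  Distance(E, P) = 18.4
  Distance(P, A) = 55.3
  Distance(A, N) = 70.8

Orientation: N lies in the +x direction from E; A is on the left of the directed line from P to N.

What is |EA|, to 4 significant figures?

59.95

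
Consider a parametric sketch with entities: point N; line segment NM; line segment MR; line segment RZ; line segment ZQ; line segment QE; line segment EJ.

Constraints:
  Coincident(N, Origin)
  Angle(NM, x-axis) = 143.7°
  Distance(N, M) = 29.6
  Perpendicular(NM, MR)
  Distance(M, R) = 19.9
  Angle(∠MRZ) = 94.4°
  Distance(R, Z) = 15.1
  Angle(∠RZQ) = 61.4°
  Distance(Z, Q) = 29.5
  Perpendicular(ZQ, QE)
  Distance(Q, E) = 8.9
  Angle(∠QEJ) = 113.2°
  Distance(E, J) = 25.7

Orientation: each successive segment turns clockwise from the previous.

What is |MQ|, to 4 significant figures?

6.557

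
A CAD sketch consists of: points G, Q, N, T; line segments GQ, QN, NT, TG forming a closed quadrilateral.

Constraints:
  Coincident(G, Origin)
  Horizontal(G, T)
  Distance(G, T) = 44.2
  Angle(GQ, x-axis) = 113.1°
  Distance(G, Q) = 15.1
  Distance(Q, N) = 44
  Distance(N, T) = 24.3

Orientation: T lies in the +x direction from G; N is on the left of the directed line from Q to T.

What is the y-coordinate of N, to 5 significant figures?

23.231

Checks: |QN| = 44.00 ✓; |NT| = 24.30 ✓.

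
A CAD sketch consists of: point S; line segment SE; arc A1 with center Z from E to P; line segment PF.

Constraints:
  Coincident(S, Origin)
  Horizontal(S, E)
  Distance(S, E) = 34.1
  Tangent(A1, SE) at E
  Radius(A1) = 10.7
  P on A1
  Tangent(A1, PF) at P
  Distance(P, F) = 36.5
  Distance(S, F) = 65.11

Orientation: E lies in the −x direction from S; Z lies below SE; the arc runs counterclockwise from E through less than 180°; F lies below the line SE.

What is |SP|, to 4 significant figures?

46.06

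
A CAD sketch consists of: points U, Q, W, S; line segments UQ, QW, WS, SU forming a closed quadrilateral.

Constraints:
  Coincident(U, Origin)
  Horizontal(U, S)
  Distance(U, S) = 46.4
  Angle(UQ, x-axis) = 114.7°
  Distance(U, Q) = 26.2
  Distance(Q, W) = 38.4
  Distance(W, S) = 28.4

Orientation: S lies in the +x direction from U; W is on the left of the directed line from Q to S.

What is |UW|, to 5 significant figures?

34.526

U is at the origin; U and S share the same y with |US| = 46.4 and S in +x, so S = (46.4, 0). UQ runs at 114.7° with |UQ| = 26.2, so Q = (-10.948, 23.803). W is determined by |QW| = 38.4 and |WS| = 28.4 together: it lies at the intersection of circle(Q, 38.4) and circle(S, 28.4). With |QS| = 62.092, the foot of the radical line on QS is 36.425 from Q and the perpendicular offset is √(38.4² − 36.425²) = 12.156. Taking the left-of-QS solution: W = (27.354, 21.067).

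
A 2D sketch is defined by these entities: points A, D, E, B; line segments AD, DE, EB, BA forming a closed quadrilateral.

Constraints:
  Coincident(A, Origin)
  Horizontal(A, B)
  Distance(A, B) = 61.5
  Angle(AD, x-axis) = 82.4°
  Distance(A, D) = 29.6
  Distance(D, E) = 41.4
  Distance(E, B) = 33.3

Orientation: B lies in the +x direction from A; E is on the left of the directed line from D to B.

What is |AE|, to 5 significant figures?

53.854

Checks: |DE| = 41.40 ✓; |EB| = 33.30 ✓.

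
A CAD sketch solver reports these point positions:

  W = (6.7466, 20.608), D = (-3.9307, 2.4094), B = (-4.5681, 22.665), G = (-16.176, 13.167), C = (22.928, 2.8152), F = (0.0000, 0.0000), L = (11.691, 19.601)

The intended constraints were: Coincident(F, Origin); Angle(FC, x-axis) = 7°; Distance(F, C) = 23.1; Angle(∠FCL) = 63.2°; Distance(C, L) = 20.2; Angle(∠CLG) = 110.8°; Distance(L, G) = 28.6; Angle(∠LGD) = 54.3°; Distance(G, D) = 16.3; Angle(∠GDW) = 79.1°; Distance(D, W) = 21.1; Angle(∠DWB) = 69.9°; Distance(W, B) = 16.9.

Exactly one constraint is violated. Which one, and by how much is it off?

Distance(W, B) = 16.9 — off by 5.40.

F = (0.00, 0.00) ✓; FC at 7.000° ✓; |FC| = 23.10 ✓; ∠FCL = 63.20° ✓; |CL| = 20.20 ✓; ∠CLG = 110.8° ✓; |LG| = 28.60 ✓; ∠LGD = 54.30° ✓; |GD| = 16.30 ✓; ∠GDW = 79.10° ✓; |DW| = 21.10 ✓; ∠DWB = 69.90° ✓; |WB| = 11.50 ✗.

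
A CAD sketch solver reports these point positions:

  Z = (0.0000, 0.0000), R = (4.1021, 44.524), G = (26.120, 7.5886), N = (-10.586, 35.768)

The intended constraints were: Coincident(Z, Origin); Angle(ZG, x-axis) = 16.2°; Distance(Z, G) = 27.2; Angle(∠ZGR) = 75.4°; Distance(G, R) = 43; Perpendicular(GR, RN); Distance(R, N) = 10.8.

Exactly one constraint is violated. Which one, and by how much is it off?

Distance(R, N) = 10.8 — off by 6.30.

Z = (0.00, 0.00) ✓; ZG at 16.20° ✓; |ZG| = 27.20 ✓; ∠ZGR = 75.40° ✓; |GR| = 43.00 ✓; ∠(GR, RN) = 90.00° ✓; |RN| = 17.10 ✗.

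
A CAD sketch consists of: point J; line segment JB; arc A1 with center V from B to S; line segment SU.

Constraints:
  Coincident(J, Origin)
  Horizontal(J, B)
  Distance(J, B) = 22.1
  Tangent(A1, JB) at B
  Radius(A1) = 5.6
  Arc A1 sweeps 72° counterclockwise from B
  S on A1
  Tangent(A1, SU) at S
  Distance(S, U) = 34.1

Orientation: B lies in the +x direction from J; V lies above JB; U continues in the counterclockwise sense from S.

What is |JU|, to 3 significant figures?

52.5

J is at the origin; JB is horizontal with |JB| = 22.1 and B on the +x side, so B = (22.1, 0.00). Tangency of A1 to JB means the radius VB is perpendicular to JB, so V = B + (0, 5.6) = (22.1, 5.60). On A1, B sits at bearing -90° from V; a 72° counterclockwise sweep puts S at bearing -18°, so S = V + 5.6·(cos -18°, sin -18°) = (27.4, 3.87). The tangent condition forces VS to be normal to SU, so SU runs along (−sin -18°, cos -18°); with |SU| = 34.1, U = (38.0, 36.3). Then |JU| = |U − J| = 52.5.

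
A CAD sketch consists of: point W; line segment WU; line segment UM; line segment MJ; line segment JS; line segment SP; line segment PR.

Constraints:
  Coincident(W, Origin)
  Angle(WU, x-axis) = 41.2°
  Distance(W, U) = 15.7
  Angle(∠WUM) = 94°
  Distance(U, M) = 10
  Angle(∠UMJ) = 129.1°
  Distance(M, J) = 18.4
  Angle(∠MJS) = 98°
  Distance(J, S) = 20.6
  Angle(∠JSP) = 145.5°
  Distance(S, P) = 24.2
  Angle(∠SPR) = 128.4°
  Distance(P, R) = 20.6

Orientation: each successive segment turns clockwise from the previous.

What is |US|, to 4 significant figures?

30.33

W is at the origin; WU runs at 41.2° with length 15.7, so U = (11.81, 10.34). ∠WUM = 94.0° gives UM at -44.80° from the x-axis; with |UM| = 10.0, M = (18.91, 3.295). ∠UMJ = 129.1° gives MJ at -95.70° from the x-axis; with |MJ| = 18.4, J = (17.08, -15.01). ∠MJS = 98.0° gives JS at -177.7° from the x-axis; with |JS| = 20.6, S = (-3.502, -15.84). Then |US| = |S − U| = 30.33.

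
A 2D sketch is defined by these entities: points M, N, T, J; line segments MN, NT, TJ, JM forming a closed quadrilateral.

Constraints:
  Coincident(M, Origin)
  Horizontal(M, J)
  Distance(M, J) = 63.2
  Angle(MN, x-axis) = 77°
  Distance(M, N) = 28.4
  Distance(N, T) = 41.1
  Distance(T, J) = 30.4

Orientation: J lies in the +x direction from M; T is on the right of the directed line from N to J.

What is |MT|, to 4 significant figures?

33.22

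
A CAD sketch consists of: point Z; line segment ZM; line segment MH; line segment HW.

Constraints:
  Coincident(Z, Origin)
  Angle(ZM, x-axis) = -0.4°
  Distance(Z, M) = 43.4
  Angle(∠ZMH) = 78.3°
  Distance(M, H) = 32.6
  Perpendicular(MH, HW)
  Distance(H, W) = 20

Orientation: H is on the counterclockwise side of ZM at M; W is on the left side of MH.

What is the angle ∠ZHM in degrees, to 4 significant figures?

60.75°

Z is at the origin; ZM runs at -0.4° with length 43.4, so M = 43.4·(cos -0.4°, sin -0.4°) = (43.40, -0.3030). ∠ZMH = 78.3°, so MH runs at -0.4° + (180° − 78.3°) = 101.3° from the x-axis; with |MH| = 32.6, H = M + 32.6·(cos 101.3°, sin 101.3°) = (37.01, 31.67). Then cos ∠ZHM = HZ·HM / (|HZ||HM|), giving 60.75°.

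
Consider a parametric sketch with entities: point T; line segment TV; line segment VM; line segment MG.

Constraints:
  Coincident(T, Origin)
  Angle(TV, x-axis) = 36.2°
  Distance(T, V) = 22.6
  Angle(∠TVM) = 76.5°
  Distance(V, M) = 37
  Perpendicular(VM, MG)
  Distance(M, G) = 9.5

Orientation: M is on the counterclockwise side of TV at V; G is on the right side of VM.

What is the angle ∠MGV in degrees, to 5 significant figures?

75.600°

T is at the origin; TV runs at 36.2° with length 22.6, so V = 22.6·(cos 36.2°, sin 36.2°) = (18.237, 13.348). ∠TVM = 76.5°, so VM runs at 36.2° + (180° − 76.5°) = 139.70° from the x-axis; with |VM| = 37.0, M = V + 37.0·(cos 139.70°, sin 139.70°) = (-9.9814, 37.279). The perpendicularity gives MG at right angles to VM; with |MG| = 9.5 on the right of VM, G = M + 9.5·(0.64679, 0.76267) = (-3.8369, 44.524). Then cos ∠MGV = GM·GV / (|GM||GV|), giving 75.600°.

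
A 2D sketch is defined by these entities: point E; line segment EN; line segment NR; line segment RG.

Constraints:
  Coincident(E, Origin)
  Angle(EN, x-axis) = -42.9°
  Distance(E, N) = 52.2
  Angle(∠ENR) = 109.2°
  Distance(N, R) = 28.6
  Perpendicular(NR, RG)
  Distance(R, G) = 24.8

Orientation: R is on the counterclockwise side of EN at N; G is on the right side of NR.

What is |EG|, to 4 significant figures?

87.09

E is at the origin; EN runs at -42.9° with length 52.2, so N = 52.2·(cos -42.9°, sin -42.9°) = (38.24, -35.53). ∠ENR = 109.2°, so NR runs at -42.9° + (180° − 109.2°) = 27.90° from the x-axis; with |NR| = 28.6, R = N + 28.6·(cos 27.90°, sin 27.90°) = (63.51, -22.15). NR ⟂ RG; with |RG| = 24.8 on the right of NR, G = R + 24.8·(0.4679, -0.8838) = (75.12, -44.07). Then |EG| = |G − E| = 87.09.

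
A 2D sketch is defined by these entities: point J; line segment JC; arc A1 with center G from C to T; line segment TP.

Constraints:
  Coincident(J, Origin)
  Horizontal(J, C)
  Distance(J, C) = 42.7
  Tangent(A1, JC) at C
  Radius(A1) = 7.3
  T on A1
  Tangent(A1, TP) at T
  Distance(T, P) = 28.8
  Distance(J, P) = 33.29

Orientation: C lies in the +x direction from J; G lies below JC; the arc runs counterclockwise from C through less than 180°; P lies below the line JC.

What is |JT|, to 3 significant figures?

36.9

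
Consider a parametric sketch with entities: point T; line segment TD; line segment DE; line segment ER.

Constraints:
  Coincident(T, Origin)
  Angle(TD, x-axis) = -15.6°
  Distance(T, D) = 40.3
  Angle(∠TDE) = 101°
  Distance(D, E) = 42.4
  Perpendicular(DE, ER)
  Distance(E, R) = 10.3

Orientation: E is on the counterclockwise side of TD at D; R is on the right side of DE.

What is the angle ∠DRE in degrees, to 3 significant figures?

76.3°

T is at the origin; TD runs at -15.6° with length 40.3, so D = 40.3·(cos -15.6°, sin -15.6°) = (38.8, -10.8). ∠TDE = 101.0°, so DE runs at -15.6° + (180° − 101.0°) = 63.4° from the x-axis; with |DE| = 42.4, E = D + 42.4·(cos 63.4°, sin 63.4°) = (57.8, 27.1). DE is perpendicular to ER; with |ER| = 10.3 on the right of DE, R = E + 10.3·(0.894, -0.448) = (67.0, 22.5). Then cos ∠DRE = RD·RE / (|RD||RE|), giving 76.3°.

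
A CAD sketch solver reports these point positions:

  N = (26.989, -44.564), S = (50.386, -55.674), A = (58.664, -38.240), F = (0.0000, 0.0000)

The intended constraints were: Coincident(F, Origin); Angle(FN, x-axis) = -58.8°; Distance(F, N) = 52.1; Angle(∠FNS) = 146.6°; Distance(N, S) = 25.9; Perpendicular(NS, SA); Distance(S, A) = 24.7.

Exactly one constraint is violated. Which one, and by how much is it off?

Distance(S, A) = 24.7 — off by 5.40.

F = (0.00, 0.00) ✓; FN at -58.80° ✓; |FN| = 52.10 ✓; ∠FNS = 146.6° ✓; |NS| = 25.90 ✓; ∠(NS, SA) = 90.00° ✓; |SA| = 19.30 ✗.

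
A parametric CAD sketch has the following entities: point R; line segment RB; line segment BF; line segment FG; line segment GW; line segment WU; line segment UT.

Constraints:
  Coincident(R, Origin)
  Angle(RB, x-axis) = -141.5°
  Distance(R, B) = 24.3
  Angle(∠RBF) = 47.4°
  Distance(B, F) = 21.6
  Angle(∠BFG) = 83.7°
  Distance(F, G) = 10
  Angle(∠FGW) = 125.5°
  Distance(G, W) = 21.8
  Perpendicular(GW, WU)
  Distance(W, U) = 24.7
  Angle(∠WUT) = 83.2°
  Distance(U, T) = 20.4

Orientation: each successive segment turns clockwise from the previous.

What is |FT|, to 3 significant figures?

15.9

The perpendicularity gives WU at right angles to GW, so WU runs at -155°; with |WU| = 24.7, U = (-20.8, -25.6). ∠WUT = 83.2° gives UT at 108° from the x-axis; with |UT| = 20.4, T = (-27.2, -6.24). Then |FT| = |T − F| = 15.9.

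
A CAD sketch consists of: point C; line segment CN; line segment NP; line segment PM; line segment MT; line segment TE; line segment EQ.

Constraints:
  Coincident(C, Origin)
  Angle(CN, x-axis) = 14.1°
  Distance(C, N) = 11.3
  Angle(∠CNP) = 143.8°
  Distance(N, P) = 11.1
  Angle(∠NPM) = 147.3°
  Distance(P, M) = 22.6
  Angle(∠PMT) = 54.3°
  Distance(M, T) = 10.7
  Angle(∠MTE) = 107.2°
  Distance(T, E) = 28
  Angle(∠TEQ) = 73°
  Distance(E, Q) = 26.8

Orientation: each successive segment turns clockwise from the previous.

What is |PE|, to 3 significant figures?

10.2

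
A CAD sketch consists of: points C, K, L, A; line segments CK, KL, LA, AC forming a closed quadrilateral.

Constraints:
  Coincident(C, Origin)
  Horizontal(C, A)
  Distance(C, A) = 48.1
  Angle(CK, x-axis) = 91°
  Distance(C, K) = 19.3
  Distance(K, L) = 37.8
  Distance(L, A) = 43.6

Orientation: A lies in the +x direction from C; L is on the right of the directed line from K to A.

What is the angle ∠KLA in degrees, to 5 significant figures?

79.312°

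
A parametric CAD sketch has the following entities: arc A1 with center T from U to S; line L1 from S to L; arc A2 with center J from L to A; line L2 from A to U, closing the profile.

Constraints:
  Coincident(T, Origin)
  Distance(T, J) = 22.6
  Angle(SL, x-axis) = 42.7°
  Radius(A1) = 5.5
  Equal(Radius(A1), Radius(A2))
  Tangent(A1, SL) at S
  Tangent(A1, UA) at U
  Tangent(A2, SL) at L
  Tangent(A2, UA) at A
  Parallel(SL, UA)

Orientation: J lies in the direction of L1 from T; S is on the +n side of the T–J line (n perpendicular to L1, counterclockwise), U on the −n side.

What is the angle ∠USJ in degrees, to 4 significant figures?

76.32°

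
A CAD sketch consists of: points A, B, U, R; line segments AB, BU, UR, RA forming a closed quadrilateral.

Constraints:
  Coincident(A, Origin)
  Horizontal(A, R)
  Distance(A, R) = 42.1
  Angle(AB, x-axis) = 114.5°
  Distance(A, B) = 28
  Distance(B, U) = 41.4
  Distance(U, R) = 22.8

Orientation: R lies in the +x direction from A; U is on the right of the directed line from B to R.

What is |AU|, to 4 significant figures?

19.48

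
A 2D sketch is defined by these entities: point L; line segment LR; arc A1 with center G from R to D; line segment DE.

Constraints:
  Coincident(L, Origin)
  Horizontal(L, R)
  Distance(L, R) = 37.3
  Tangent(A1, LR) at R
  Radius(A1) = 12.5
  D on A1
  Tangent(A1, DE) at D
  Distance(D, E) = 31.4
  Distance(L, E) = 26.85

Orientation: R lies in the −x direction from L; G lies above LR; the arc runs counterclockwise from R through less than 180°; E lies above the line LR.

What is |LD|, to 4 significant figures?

28.64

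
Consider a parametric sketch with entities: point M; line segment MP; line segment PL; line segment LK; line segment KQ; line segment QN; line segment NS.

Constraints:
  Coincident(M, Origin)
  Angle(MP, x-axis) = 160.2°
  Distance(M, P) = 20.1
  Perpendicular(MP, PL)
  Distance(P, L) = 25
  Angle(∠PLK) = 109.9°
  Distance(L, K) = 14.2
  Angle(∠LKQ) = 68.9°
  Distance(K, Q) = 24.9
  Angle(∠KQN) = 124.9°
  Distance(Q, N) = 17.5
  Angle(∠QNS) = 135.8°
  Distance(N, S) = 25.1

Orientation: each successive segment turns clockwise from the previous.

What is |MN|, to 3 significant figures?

22.3

M is at the origin; MP runs at 160.2° with length 20.1, so P = (-18.9, 6.81). The perpendicularity gives PL at right angles to MP, so PL runs at 70.2°; with |PL| = 25.0, L = (-10.4, 30.3). ∠PLK = 109.9° gives LK at 0.100° from the x-axis; with |LK| = 14.2, K = (3.76, 30.4). ∠LKQ = 68.9° gives KQ at -111° from the x-axis; with |KQ| = 24.9, Q = (-5.17, 7.11). ∠KQN = 124.9° gives QN at -166° from the x-axis; with |QN| = 17.5, N = (-22.2, 2.91). Then |MN| = |N − M| = 22.3.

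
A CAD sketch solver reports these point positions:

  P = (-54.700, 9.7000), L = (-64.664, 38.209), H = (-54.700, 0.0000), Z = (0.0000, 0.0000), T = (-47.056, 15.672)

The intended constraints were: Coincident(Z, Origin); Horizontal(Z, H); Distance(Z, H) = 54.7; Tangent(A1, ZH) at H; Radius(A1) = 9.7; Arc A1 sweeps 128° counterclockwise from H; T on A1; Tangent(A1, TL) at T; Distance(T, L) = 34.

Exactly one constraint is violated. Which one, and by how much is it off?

Distance(T, L) = 34 — off by 5.40.

Z = (0.00, 0.00) ✓; Z.y = 0.00, H.y = 0.00 ✓; |ZH| = 54.70 ✓; ∠(PH, HZ) = 90.00° ✓; |PH| = 9.700 ✓; bearing(P→T) − bearing(P→H) = 128.0° ✓; |PT| = 9.700 ✓; ∠(PT, TL) = 90.00° ✓; |TL| = 28.60 ✗.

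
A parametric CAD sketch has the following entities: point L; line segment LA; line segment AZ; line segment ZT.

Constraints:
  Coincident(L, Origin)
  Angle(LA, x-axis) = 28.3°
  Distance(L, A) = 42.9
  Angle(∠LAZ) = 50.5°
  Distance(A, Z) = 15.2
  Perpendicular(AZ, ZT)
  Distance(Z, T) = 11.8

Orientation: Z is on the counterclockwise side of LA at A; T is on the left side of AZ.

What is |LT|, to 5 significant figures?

24.493

L is at the origin; LA runs at 28.3° with length 42.9, so A = 42.9·(cos 28.3°, sin 28.3°) = (37.772, 20.338). ∠LAZ = 50.5°, so AZ runs at 28.3° + (180° − 50.5°) = 157.80° from the x-axis; with |AZ| = 15.2, Z = A + 15.2·(cos 157.80°, sin 157.80°) = (23.699, 26.082). AZ ⟂ ZT; with |ZT| = 11.8 on the left of AZ, T = Z + 11.8·(-0.37784, -0.92587) = (19.241, 15.156). Then |LT| = |T − L| = 24.493.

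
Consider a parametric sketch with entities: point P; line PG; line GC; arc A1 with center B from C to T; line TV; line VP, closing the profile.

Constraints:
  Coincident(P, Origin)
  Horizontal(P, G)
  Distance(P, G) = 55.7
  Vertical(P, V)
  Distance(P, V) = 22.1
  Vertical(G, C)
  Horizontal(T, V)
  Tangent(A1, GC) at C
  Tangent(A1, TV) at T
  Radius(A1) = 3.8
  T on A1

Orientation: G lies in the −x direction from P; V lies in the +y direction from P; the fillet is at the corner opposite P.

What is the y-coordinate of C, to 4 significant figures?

18.30

P is at the origin; PG is horizontal with |PG| = 55.7 and G on the −x side, so G = (-55.70, 0.000). P and V share the same x with |PV| = 22.1 and V on the +y side, so V = (0.000, 22.10). The virtual corner opposite P is at (-55.70, 22.10). A1 meets GC tangentially, so BC is at right angles to GC and since A1 is tangent to TV there, BT ⟂ TV, with radius 3.8, so the center B sits 3.8 in from both sides at B = (-51.90, 18.30). That places the tangent points at C = (-55.70, 18.30) on GC and T = (-51.90, 22.10) on TV. So C.y = 18.30.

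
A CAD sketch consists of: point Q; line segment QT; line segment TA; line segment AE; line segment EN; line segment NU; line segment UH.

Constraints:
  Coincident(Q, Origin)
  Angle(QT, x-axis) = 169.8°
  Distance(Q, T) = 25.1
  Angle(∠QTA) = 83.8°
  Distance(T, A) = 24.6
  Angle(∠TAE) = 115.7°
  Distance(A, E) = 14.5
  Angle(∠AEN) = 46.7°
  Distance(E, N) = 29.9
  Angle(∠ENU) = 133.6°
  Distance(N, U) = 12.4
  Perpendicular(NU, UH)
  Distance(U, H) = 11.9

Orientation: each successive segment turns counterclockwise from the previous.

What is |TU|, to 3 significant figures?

7.75

Q is at the origin; QT runs at 169.8° with length 25.1, so T = (-24.7, 4.44). ∠QTA = 83.8° gives TA at -94.0° from the x-axis; with |TA| = 24.6, A = (-26.4, -20.1). ∠TAE = 115.7° gives AE at -29.7° from the x-axis; with |AE| = 14.5, E = (-13.8, -27.3). ∠AEN = 46.7° gives EN at 104° from the x-axis; with |EN| = 29.9, N = (-20.9, 1.78). ∠ENU = 133.6° gives NU at 150° from the x-axis; with |NU| = 12.4, U = (-31.6, 7.98). Then |TU| = |U − T| = 7.75.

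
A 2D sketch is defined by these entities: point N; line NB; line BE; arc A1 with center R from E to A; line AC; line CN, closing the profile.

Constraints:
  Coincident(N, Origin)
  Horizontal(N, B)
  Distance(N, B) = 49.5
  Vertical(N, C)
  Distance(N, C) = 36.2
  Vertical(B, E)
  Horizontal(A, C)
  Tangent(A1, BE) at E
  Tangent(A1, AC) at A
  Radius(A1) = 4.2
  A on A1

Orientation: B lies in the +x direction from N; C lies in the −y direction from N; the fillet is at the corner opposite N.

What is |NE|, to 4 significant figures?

58.94

The virtual corner opposite N is at (49.50, -36.20). Since A1 is tangent to BE there, RE ⟂ BE and tangency of A1 to AC means the radius RA is perpendicular to AC, with radius 4.2, so the center R sits 4.2 in from both sides at R = (45.30, -32.00). That places the tangent points at E = (49.50, -32.00) on BE and A = (45.30, -36.20) on AC. Then |NE| = |E − N| = 58.94.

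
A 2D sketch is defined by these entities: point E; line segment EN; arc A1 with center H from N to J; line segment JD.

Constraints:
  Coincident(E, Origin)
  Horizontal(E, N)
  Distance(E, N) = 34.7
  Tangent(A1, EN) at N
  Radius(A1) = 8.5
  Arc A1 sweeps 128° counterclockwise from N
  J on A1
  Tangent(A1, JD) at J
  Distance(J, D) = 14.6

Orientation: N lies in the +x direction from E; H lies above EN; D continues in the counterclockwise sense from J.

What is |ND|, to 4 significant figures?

25.34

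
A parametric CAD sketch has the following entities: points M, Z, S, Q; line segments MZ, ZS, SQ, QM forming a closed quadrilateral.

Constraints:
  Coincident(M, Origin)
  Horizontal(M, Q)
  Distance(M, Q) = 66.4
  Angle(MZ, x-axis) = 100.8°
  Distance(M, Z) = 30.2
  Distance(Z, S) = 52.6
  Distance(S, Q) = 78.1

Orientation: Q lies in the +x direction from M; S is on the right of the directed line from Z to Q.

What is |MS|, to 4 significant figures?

24.32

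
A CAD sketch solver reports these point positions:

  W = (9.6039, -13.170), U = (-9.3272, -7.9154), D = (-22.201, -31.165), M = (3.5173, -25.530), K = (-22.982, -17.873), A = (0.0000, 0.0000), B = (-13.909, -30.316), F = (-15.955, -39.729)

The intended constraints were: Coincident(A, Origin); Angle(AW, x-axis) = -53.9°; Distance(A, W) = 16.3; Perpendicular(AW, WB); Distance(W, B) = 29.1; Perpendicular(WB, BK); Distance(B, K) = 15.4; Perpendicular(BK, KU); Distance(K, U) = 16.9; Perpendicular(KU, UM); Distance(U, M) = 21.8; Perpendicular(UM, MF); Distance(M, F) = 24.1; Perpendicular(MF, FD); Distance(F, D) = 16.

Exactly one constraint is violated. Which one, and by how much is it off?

Distance(F, D) = 16 — off by 5.40.

A = (0.00, 0.00) ✓; AW at -53.90° ✓; |AW| = 16.30 ✓; ∠(AW, WB) = 90.00° ✓; |WB| = 29.10 ✓; ∠(WB, BK) = 90.00° ✓; |BK| = 15.40 ✓; ∠(BK, KU) = 90.00° ✓; |KU| = 16.90 ✓; ∠(KU, UM) = 90.00° ✓; |UM| = 21.80 ✓; ∠(UM, MF) = 90.00° ✓; |MF| = 24.10 ✓; ∠(MF, FD) = 89.99° ✓; |FD| = 10.60 ✗.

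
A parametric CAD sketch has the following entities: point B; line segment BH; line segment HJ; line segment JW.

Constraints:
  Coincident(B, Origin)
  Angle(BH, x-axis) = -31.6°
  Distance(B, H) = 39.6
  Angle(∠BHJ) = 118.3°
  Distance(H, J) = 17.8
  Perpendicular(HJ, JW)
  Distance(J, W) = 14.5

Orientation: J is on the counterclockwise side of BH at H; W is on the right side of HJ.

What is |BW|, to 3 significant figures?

61.4

B is at the origin; BH runs at -31.6° with length 39.6, so H = 39.6·(cos -31.6°, sin -31.6°) = (33.7, -20.7). ∠BHJ = 118.3°, so HJ runs at -31.6° + (180° − 118.3°) = 30.1° from the x-axis; with |HJ| = 17.8, J = H + 17.8·(cos 30.1°, sin 30.1°) = (49.1, -11.8). HJ is perpendicular to JW; with |JW| = 14.5 on the right of HJ, W = J + 14.5·(0.502, -0.865) = (56.4, -24.4). Then |BW| = |W − B| = 61.4.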